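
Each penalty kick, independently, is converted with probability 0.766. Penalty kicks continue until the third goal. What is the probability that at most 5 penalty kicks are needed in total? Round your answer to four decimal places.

0.9126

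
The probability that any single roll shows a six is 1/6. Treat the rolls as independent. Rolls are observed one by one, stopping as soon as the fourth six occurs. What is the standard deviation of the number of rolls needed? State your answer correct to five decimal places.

Y = total rolls until the fourth success; negative binomial with r=4, p=0.166667.
SD(Y) = √[r(1−p)/p²] = √(120.0000000) = 10.9544512

10.95445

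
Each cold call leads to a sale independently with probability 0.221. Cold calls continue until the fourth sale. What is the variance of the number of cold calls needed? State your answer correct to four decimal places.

63.7989

Y = total cold calls until the fourth success; negative binomial with r=4, p=0.221.
Var(Y) = r(1−p)/p² = 4·0.779 / 0.221² = 63.798858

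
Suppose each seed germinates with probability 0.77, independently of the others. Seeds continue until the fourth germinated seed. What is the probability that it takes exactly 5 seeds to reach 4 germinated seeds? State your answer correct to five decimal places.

Y = trial on which the fourth success occurs; negative binomial, r=4, p=0.77.
P(Y=5) = C(4,3) · p^4 · (1−p)^1
= 4 · 0.35153 · 0.23 = 0.3234080

0.32341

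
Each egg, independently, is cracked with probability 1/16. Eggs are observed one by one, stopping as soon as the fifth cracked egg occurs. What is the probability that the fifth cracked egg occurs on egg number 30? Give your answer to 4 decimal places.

0.0045

Y = trial on which the fifth success occurs; negative binomial, r=5, p=0.0625.
P(Y=30) = C(29,4) · p^5 · (1−p)^25
= 23751 · 9.5367e-07 · 0.1992 = 0.004512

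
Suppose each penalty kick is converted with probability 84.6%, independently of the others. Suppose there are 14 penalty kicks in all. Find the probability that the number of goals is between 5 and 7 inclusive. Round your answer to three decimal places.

X ~ Binomial(14, 0.846); P(5 ≤ X ≤ 7) = Σ C(14,k) p^k (1−p)^(14−k) over k:
  k=5: C(14,5)·0.846^5·0.154^9 = 0.00004
  k=6: C(14,6)·0.846^6·0.154^8 = 0.00035
  k=7: C(14,7)·0.846^7·0.154^7 = 0.00219
Total = 0.00258

0.003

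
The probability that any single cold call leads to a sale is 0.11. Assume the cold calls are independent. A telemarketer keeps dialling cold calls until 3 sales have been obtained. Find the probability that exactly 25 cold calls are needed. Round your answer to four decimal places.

Y = trial on which the third success occurs; negative binomial, r=3, p=0.11.
P(Y=25) = C(24,2) · p^3 · (1−p)^22
= 276 · 0.001331 · 0.077016 = 0.028292

0.0283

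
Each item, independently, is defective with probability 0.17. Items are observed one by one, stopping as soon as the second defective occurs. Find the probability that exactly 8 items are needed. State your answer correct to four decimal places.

0.0661

Y = trial on which the second success occurs; negative binomial, r=2, p=0.17.
P(Y=8) = C(7,1) · p^2 · (1−p)^6
= 7 · 0.0289 · 0.32694 = 0.066140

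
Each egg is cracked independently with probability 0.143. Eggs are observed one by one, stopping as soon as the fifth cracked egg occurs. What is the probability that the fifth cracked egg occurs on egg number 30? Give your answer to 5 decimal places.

0.02998

Y = trial on which the fifth success occurs; negative binomial, r=5, p=0.143.
P(Y=30) = C(29,4) · p^5 · (1−p)^25
= 23751 · 5.9797e-05 · 0.021112 = 0.0299835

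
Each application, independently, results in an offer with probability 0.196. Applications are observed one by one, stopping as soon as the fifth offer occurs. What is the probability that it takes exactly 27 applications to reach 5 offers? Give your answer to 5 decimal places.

0.03561

Y = trial on which the fifth success occurs; negative binomial, r=5, p=0.196.
P(Y=27) = C(26,4) · p^5 · (1−p)^22
= 14950 · 0.00028925 · 0.0082344 = 0.0356086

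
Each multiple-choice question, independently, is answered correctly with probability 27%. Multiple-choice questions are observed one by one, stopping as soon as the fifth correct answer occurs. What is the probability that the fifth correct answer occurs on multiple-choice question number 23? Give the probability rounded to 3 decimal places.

0.036

Y = trial on which the fifth success occurs; negative binomial, r=5, p=0.27.
P(Y=23) = C(22,4) · p^5 · (1−p)^18
= 7315 · 0.0014349 · 0.0034659 = 0.03638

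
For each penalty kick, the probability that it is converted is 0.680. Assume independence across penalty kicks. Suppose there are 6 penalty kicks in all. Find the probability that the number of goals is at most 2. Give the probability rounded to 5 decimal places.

0.08749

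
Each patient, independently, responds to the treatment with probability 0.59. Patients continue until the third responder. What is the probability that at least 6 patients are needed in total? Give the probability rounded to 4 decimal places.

Needing more than 5 patients ⇔ fewer than 3 successes in the first 5. With X ~ Binomial(5, 0.59), P(Y > 5) = P(X ≤ 2).
  k=0: C(5,0)·0.59^0·0.41^5 = 0.011586
  k=1: C(5,1)·0.59^1·0.41^4 = 0.083360
  k=2: C(5,2)·0.59^2·0.41^3 = 0.239914
P(X ≤ 2) = 0.334860

0.3349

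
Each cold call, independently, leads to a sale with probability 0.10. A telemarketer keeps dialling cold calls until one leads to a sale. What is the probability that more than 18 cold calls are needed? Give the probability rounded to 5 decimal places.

0.15009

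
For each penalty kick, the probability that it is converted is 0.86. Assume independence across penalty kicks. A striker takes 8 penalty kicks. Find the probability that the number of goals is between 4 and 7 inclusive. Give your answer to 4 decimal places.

X ~ Binomial(8, 0.86); P(4 ≤ X ≤ 7) = Σ C(8,k) p^k (1−p)^(8−k) over k:
  k=4: C(8,4)·0.86^4·0.14^4 = 0.014710
  k=5: C(8,5)·0.86^5·0.14^3 = 0.072288
  k=6: C(8,6)·0.86^6·0.14^2 = 0.222026
  k=7: C(8,7)·0.86^7·0.14^1 = 0.389679
Total = 0.698703

0.6987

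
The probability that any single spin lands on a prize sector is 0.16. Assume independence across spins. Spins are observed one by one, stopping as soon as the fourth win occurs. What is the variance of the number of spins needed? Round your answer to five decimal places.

131.25000

Y = total spins until the fourth success; negative binomial with r=4, p=0.16.
Var(Y) = r(1−p)/p² = 4·0.84 / 0.16² = 131.2500000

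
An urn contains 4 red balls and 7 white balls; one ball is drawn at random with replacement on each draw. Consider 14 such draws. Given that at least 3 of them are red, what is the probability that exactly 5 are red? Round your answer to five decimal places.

0.23403

X ~ Binomial(14, 0.363636). Want P(X=5 | X≥3) = P(X=5) / P(X≥3).
P(X=5) = C(14,5)·0.363636^5·0.636364^9 = 0.2178456
P(X≥3) = 1 − 0.0017860 − 0.0142878 − 0.0530689 = 0.9308573
Ratio = 0.2178456 / 0.9308573 = 0.2340268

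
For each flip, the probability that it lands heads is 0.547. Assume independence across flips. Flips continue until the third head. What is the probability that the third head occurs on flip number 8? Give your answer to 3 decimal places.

Y = trial on which the third success occurs; negative binomial, r=3, p=0.547.
P(Y=8) = C(7,2) · p^3 · (1−p)^5
= 21 · 0.16367 · 0.019076 = 0.06557

0.066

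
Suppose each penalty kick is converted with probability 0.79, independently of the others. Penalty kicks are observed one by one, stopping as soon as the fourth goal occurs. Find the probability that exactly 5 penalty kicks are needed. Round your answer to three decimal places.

0.327

Y = trial on which the fourth success occurs; negative binomial, r=4, p=0.79.
P(Y=5) = C(4,3) · p^4 · (1−p)^1
= 4 · 0.3895 · 0.21 = 0.32718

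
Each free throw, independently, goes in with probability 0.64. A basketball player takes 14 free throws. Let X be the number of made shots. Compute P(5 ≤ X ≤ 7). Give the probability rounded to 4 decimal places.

0.1983

X ~ Binomial(14, 0.64); P(5 ≤ X ≤ 7) = Σ C(14,k) p^k (1−p)^(14−k) over k:
  k=5: C(14,5)·0.64^5·0.36^9 = 0.021832
  k=6: C(14,6)·0.64^6·0.36^8 = 0.058218
  k=7: C(14,7)·0.64^7·0.36^7 = 0.118284
Total = 0.198333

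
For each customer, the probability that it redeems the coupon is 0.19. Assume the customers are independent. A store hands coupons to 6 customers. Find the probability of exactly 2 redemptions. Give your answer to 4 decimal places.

X ~ Binomial(n=6, p=0.19).
P(X=2) = C(6,2) · p^2 · (1−p)^4
= 15 · 0.0361 · 0.43047 = 0.233098

0.2331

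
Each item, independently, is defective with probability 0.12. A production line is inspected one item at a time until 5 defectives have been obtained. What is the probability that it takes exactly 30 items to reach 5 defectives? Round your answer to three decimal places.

0.024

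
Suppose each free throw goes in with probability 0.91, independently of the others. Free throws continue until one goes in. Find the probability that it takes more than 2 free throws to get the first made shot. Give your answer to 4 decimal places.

Y = number of free throws to the first success; geometric, p = 0.91.
P(Y > 2) = P(first 2 all fail) = (1−p)^2 = 0.008100

0.0081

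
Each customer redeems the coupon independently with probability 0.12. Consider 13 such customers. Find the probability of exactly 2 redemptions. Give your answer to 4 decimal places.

0.2753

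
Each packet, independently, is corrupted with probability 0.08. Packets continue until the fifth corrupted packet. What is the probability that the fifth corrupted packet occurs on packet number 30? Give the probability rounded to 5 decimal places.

Y = trial on which the fifth success occurs; negative binomial, r=5, p=0.08.
P(Y=30) = C(29,4) · p^5 · (1−p)^25
= 23751 · 3.2768e-06 · 0.12436 = 0.0096789

0.00968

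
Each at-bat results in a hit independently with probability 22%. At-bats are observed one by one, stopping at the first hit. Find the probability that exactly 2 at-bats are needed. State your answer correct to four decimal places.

Geometric (trials to first success), p = 0.22.
P(Y = 2) = (1−p)^1 · p = 0.78 · 0.22 = 0.171600

0.1716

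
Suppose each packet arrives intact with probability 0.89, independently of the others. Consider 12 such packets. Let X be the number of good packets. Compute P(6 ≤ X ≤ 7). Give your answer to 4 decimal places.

X ~ Binomial(12, 0.89); P(6 ≤ X ≤ 7) = Σ C(12,k) p^k (1−p)^(12−k) over k:
  k=6: C(12,6)·0.89^6·0.11^6 = 0.000814
  k=7: C(12,7)·0.89^7·0.11^5 = 0.005642
Total = 0.006455

0.0065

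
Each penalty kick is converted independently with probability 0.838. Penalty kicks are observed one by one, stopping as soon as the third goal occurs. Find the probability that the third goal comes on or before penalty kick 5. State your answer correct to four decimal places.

Finishing within 5 penalty kicks ⇔ at least 3 successes in the first 5. With X ~ Binomial(5, 0.838), P(Y ≤ 5) = 1 − P(X ≤ 2).
  k=0: C(5,0)·0.838^0·0.162^5 = 0.000112
  k=1: C(5,1)·0.838^1·0.162^4 = 0.002886
  k=2: C(5,2)·0.838^2·0.162^3 = 0.029856
1 − 0.032854 = 0.967146

0.9671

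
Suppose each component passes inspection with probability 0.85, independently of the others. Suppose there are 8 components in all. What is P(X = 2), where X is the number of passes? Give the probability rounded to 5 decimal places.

0.00023

X ~ Binomial(n=8, p=0.85).
P(X=2) = C(8,2) · p^2 · (1−p)^6
= 28 · 0.7225 · 1.1391e-05 = 0.0002304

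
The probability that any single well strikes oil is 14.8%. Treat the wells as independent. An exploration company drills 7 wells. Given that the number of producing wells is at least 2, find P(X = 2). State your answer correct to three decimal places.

X ~ Binomial(7, 0.148). Want P(X=2 | X≥2) = P(X=2) / P(X≥2).
P(X=2) = C(7,2)·0.148^2·0.852^5 = 0.20651
P(X≥2) = 1 − 0.32589 − 0.39628 = 0.27783
Ratio = 0.20651 / 0.27783 = 0.74330

0.743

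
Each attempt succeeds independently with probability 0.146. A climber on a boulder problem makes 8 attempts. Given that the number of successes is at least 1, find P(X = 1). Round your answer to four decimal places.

0.5396

X ~ Binomial(8, 0.146). Want P(X=1 | X≥1) = P(X=1) / P(X≥1).
P(X=1) = C(8,1)·0.146^1·0.854^7 = 0.386944
P(X≥1) = 1 − 0.282920 = 0.717080
Ratio = 0.386944 / 0.717080 = 0.539610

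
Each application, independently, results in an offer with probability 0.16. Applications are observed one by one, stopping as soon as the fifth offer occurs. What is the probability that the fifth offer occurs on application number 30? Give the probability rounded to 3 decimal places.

0.032

Y = trial on which the fifth success occurs; negative binomial, r=5, p=0.16.
P(Y=30) = C(29,4) · p^5 · (1−p)^25
= 23751 · 0.00010486 · 0.012793 = 0.03186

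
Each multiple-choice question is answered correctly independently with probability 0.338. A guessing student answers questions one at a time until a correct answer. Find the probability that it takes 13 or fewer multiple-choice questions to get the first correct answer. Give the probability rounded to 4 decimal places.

Y = number of multiple-choice questions to the first success; geometric, p = 0.338.
P(Y ≤ 13) = 1 − (1−p)^13 = 1 − 0.004690 = 0.995310

0.9953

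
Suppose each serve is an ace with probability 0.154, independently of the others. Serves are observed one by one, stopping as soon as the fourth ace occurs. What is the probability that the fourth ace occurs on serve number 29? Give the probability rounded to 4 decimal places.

Y = trial on which the fourth success occurs; negative binomial, r=4, p=0.154.
P(Y=29) = C(28,3) · p^4 · (1−p)^25
= 3276 · 0.00056245 · 0.015285 = 0.028163

0.0282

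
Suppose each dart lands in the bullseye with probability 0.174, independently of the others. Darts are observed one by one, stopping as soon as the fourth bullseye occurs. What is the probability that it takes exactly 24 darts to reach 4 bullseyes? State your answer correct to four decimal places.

Y = trial on which the fourth success occurs; negative binomial, r=4, p=0.174.
P(Y=24) = C(23,3) · p^4 · (1−p)^20
= 1771 · 0.00091664 · 0.021858 = 0.035483

0.0355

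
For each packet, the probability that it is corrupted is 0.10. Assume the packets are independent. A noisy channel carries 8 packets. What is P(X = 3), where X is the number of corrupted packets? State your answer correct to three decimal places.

X ~ Binomial(n=8, p=0.10).
P(X=3) = C(8,3) · p^3 · (1−p)^5
= 56 · 0.001 · 0.59049 = 0.03307

0.033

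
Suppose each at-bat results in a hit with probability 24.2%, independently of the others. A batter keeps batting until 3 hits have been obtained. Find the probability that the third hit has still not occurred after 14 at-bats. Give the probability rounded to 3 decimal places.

0.305

Needing more than 14 at-bats ⇔ fewer than 3 successes in the first 14. With X ~ Binomial(14, 0.242), P(Y > 14) = P(X ≤ 2).
  k=0: C(14,0)·0.242^0·0.758^14 = 0.02067
  k=1: C(14,1)·0.242^1·0.758^13 = 0.09239
  k=2: C(14,2)·0.242^2·0.758^12 = 0.19174
P(X ≤ 2) = 0.30480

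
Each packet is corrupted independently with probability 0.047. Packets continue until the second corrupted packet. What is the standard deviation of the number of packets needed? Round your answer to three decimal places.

Y = total packets until the second success; negative binomial with r=2, p=0.047.
SD(Y) = √[r(1−p)/p²] = √(862.83386) = 29.37403

29.374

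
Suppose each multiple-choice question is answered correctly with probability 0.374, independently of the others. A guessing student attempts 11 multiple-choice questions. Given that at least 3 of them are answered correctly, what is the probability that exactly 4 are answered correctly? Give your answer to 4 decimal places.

0.2887

X ~ Binomial(11, 0.374). Want P(X=4 | X≥3) = P(X=4) / P(X≥3).
P(X=4) = C(11,4)·0.374^4·0.626^7 = 0.243232
P(X≥3) = 1 − 0.005785 − 0.038020 − 0.113573 = 0.842622
Ratio = 0.243232 / 0.842622 = 0.288661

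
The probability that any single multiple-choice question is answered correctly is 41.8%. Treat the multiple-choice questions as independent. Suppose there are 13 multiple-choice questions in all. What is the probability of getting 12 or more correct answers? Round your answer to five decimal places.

0.00023

X ~ Binomial(13, 0.418); P(X ≥ 12) = Σ C(13,k) p^k (1−p)^(13−k) over k:
  k=12: C(13,12)·0.418^12·0.582^1 = 0.0002153
  k=13: C(13,13)·0.418^13·0.582^0 = 0.0000119
Total = 0.0002272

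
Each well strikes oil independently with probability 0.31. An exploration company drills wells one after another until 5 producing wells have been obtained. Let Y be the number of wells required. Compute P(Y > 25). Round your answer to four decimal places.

0.0746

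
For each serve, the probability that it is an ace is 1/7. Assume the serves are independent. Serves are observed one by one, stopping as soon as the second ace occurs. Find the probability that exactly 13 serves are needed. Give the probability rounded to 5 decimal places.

0.04493

Y = trial on which the second success occurs; negative binomial, r=2, p=0.142857.
P(Y=13) = C(12,1) · p^2 · (1−p)^11
= 12 · 0.020408 · 0.18348 = 0.0449335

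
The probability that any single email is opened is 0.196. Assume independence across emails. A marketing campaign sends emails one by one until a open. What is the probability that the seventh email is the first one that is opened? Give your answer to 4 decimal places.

0.0529

Geometric (trials to first success), p = 0.196.
P(Y = 7) = (1−p)^6 · p = 0.27011 · 0.196 = 0.052941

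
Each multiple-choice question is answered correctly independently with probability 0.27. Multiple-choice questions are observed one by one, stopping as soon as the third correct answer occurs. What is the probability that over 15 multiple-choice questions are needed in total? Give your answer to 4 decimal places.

Needing more than 15 multiple-choice questions ⇔ fewer than 3 successes in the first 15. With X ~ Binomial(15, 0.27), P(Y > 15) = P(X ≤ 2).
  k=0: C(15,0)·0.27^0·0.73^15 = 0.008909
  k=1: C(15,1)·0.27^1·0.73^14 = 0.049428
  k=2: C(15,2)·0.27^2·0.73^13 = 0.127972
P(X ≤ 2) = 0.186309

0.1863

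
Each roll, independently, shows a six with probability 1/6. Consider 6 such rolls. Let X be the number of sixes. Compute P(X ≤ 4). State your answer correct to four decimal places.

0.9993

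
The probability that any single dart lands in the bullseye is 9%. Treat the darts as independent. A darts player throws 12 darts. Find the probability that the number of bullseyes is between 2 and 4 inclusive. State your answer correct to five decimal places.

0.29209

X ~ Binomial(12, 0.09); P(2 ≤ X ≤ 4) = Σ C(12,k) p^k (1−p)^(12−k) over k:
  k=2: C(12,2)·0.09^2·0.91^10 = 0.2081819
  k=3: C(12,3)·0.09^3·0.91^9 = 0.0686314
  k=4: C(12,4)·0.09^4·0.91^8 = 0.0152724
Total = 0.2920856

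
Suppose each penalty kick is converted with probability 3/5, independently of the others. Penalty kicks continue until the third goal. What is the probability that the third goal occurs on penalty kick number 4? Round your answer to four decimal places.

Y = trial on which the third success occurs; negative binomial, r=3, p=0.60.
P(Y=4) = C(3,2) · p^3 · (1−p)^1
= 3 · 0.216 · 0.4 = 0.259200

0.2592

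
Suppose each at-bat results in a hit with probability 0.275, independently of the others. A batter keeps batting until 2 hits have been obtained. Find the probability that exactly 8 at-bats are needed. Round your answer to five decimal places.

Y = trial on which the second success occurs; negative binomial, r=2, p=0.275.
P(Y=8) = C(7,1) · p^2 · (1−p)^6
= 7 · 0.075625 · 0.14522 = 0.0768761

0.07688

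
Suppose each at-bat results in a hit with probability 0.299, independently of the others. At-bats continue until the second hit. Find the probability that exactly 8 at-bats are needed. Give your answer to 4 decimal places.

0.0743

Y = trial on which the second success occurs; negative binomial, r=2, p=0.299.
P(Y=8) = C(7,1) · p^2 · (1−p)^6
= 7 · 0.089401 · 0.11866 = 0.074259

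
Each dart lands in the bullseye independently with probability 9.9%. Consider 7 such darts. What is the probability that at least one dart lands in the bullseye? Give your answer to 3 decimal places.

P(at least one) = 1 − P(none) = 1 − (1 − 0.099)^7
= 1 − 0.48203 = 0.51797

0.518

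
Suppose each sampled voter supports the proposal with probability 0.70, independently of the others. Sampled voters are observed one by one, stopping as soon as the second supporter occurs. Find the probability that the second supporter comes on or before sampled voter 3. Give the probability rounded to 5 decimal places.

0.78400

Finishing within 3 sampled voters ⇔ at least 2 successes in the first 3. With X ~ Binomial(3, 0.70), P(Y ≤ 3) = 1 − P(X ≤ 1).
  k=0: C(3,0)·0.70^0·0.30^3 = 0.0270000
  k=1: C(3,1)·0.70^1·0.30^2 = 0.1890000
1 − 0.2160000 = 0.7840000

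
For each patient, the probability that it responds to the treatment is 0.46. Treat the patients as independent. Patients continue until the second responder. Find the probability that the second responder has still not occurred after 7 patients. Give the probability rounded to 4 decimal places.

0.0932

Needing more than 7 patients ⇔ fewer than 2 successes in the first 7. With X ~ Binomial(7, 0.46), P(Y > 7) = P(X ≤ 1).
  k=0: C(7,0)·0.46^0·0.54^7 = 0.013389
  k=1: C(7,1)·0.46^1·0.54^6 = 0.079840
P(X ≤ 1) = 0.093229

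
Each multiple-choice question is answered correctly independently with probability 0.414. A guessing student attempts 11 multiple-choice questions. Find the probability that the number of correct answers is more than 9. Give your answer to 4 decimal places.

0.0010

X ~ Binomial(11, 0.414); P(X ≥ 10) = Σ C(11,k) p^k (1−p)^(11−k) over k:
  k=10: C(11,10)·0.414^10·0.586^1 = 0.000953
  k=11: C(11,11)·0.414^11·0.586^0 = 0.000061
Total = 0.001015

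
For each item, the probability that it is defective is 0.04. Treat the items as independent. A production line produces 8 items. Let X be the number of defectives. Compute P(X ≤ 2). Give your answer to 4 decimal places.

0.9969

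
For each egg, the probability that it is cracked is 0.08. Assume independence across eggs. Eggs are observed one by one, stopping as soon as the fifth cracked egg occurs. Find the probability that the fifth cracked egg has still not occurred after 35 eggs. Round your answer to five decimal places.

Needing more than 35 eggs ⇔ fewer than 5 successes in the first 35. With X ~ Binomial(35, 0.08), P(Y > 35) = P(X ≤ 4).
  k=0: C(35,0)·0.08^0·0.92^35 = 0.0540224
  k=1: C(35,1)·0.08^1·0.92^34 = 0.1644160
  k=2: C(35,2)·0.08^2·0.92^33 = 0.2430498
  k=3: C(35,3)·0.08^3·0.92^32 = 0.2324824
  k=4: C(35,4)·0.08^4·0.92^31 = 0.1617269
P(X ≤ 4) = 0.8556975

0.85570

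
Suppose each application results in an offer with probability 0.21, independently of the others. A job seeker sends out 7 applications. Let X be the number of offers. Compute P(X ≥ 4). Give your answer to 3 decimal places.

X ~ Binomial(7, 0.21); P(X ≥ 4) = Σ C(7,k) p^k (1−p)^(7−k) over k:
  k=4: C(7,4)·0.21^4·0.79^3 = 0.03356
  k=5: C(7,5)·0.21^5·0.79^2 = 0.00535
  k=6: C(7,6)·0.21^6·0.79^1 = 0.00047
  k=7: C(7,7)·0.21^7·0.79^0 = 0.00002
Total = 0.03941

0.039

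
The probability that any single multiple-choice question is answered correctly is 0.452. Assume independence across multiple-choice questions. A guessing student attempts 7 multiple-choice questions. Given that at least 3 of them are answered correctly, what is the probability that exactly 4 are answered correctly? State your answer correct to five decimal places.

0.34973

X ~ Binomial(7, 0.452). Want P(X=4 | X≥3) = P(X=4) / P(X≥3).
P(X=4) = C(7,4)·0.452^4·0.548^3 = 0.2404161
P(X≥3) = 1 − 0.0148410 − 0.0856880 − 0.2120308 = 0.6874402
Ratio = 0.2404161 / 0.6874402 = 0.3497265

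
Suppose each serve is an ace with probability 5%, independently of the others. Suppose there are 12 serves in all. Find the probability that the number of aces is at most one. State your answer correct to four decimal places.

0.8816

X ~ Binomial(12, 0.05); P(X ≤ 1) = Σ C(12,k) p^k (1−p)^(12−k) over k:
  k=0: C(12,0)·0.05^0·0.95^12 = 0.540360
  k=1: C(12,1)·0.05^1·0.95^11 = 0.341280
Total = 0.881640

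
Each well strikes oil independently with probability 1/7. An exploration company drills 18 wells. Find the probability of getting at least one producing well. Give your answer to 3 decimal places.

0.938

P(at least one) = 1 − P(none) = 1 − (1 − 0.142857)^18
= 1 − 0.06237 = 0.93763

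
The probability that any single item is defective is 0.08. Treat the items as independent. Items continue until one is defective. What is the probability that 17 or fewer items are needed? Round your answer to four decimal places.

Y = number of items to the first success; geometric, p = 0.08.
P(Y ≤ 17) = 1 − (1−p)^17 = 1 − 0.242322 = 0.757678

0.7577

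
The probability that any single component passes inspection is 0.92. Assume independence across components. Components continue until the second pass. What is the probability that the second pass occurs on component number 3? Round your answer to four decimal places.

0.1354

Y = trial on which the second success occurs; negative binomial, r=2, p=0.92.
P(Y=3) = C(2,1) · p^2 · (1−p)^1
= 2 · 0.8464 · 0.08 = 0.135424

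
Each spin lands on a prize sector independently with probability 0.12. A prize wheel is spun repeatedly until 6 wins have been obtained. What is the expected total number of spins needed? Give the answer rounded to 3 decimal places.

Y = total spins until the sixth success; negative binomial with r=6, p=0.12.
E[Y] = r / p = 6 / 0.12 = 50.00000

50.000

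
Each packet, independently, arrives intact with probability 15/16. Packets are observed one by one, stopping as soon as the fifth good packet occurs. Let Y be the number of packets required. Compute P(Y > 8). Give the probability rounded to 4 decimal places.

Needing more than 8 packets ⇔ fewer than 5 successes in the first 8. With X ~ Binomial(8, 0.9375), P(Y > 8) = P(X ≤ 4).
  k=0: C(8,0)·0.9375^0·0.0625^8 = 0.000000
  k=1: C(8,1)·0.9375^1·0.0625^7 = 0.000000
  k=2: C(8,2)·0.9375^2·0.0625^6 = 0.000001
  k=3: C(8,3)·0.9375^3·0.0625^5 = 0.000044
  k=4: C(8,4)·0.9375^4·0.0625^4 = 0.000825
P(X ≤ 4) = 0.000871

0.0009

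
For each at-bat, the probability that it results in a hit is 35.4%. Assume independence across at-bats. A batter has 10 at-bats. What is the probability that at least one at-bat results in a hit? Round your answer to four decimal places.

0.9873

P(at least one) = 1 − P(none) = 1 − (1 − 0.354)^10
= 1 − 0.012657 = 0.987343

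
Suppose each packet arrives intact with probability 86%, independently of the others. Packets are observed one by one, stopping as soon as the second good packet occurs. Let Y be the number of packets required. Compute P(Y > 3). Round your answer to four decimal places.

Needing more than 3 packets ⇔ fewer than 2 successes in the first 3. With X ~ Binomial(3, 0.86), P(Y > 3) = P(X ≤ 1).
  k=0: C(3,0)·0.86^0·0.14^3 = 0.002744
  k=1: C(3,1)·0.86^1·0.14^2 = 0.050568
P(X ≤ 1) = 0.053312

0.0533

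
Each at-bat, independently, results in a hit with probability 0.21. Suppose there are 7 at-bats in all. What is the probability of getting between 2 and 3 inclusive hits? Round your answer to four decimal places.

X ~ Binomial(7, 0.21); P(2 ≤ X ≤ 3) = Σ C(7,k) p^k (1−p)^(7−k) over k:
  k=2: C(7,2)·0.21^2·0.79^5 = 0.284966
  k=3: C(7,3)·0.21^3·0.79^4 = 0.126251
Total = 0.411217

0.4112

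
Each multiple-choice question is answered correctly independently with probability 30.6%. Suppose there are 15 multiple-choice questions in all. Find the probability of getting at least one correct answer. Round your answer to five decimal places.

P(at least one) = 1 − P(none) = 1 − (1 − 0.306)^15
= 1 − 0.0041725 = 0.9958275

0.99583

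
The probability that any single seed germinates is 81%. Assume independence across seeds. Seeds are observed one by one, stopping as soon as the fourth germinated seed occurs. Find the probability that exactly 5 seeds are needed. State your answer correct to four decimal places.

Y = trial on which the fourth success occurs; negative binomial, r=4, p=0.81.
P(Y=5) = C(4,3) · p^4 · (1−p)^1
= 4 · 0.43047 · 0.19 = 0.327155

0.3272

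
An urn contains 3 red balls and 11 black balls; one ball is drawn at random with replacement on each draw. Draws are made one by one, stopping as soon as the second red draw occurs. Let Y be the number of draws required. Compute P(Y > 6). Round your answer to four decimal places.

Needing more than 6 draws ⇔ fewer than 2 successes in the first 6. With X ~ Binomial(6, 0.214286), P(Y > 6) = P(X ≤ 1).
  k=0: C(6,0)·0.214286^0·0.785714^6 = 0.235282
  k=1: C(6,1)·0.214286^1·0.785714^5 = 0.385006
P(X ≤ 1) = 0.620288

0.6203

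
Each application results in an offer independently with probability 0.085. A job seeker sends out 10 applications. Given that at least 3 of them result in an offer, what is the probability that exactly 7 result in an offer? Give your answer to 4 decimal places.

X ~ Binomial(10, 0.085). Want P(X=7 | X≥3) = P(X=7) / P(X≥3).
P(X=7) = C(10,7)·0.085^7·0.915^3 = 0.000003
P(X≥3) = 1 − 0.411349 − 0.382128 − 0.159742 = 0.046781
Ratio = 0.000003 / 0.046781 = 0.000063

0.0001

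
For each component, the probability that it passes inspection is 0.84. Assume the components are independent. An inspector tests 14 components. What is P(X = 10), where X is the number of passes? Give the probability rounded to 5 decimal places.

0.11474

X ~ Binomial(n=14, p=0.84).
P(X=10) = C(14,10) · p^10 · (1−p)^4
= 1001 · 0.1749 · 0.00065536 = 0.1147379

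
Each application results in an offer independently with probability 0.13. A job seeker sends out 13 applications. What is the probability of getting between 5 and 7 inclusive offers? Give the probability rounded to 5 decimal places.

0.01928

X ~ Binomial(13, 0.13); P(5 ≤ X ≤ 7) = Σ C(13,k) p^k (1−p)^(13−k) over k:
  k=5: C(13,5)·0.13^5·0.87^8 = 0.0156837
  k=6: C(13,6)·0.13^6·0.87^7 = 0.0031247
  k=7: C(13,7)·0.13^7·0.87^6 = 0.0004669
Total = 0.0192754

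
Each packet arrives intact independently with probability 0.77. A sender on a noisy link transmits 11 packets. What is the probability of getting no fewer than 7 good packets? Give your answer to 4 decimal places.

0.9149

X ~ Binomial(11, 0.77); P(X ≥ 7) = Σ C(11,k) p^k (1−p)^(11−k) over k:
  k=7: C(11,7)·0.77^7·0.23^4 = 0.148204
  k=8: C(11,8)·0.77^8·0.23^3 = 0.248081
  k=9: C(11,9)·0.77^9·0.23^2 = 0.276844
  k=10: C(11,10)·0.77^10·0.23^1 = 0.185365
  k=11: C(11,11)·0.77^11·0.23^0 = 0.056415
Total = 0.914909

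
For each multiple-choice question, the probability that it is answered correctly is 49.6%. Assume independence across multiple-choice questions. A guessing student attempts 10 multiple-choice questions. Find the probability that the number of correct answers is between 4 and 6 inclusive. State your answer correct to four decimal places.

0.6561

X ~ Binomial(10, 0.496); P(4 ≤ X ≤ 6) = Σ C(10,k) p^k (1−p)^(10−k) over k:
  k=4: C(10,4)·0.496^4·0.504^6 = 0.208319
  k=5: C(10,5)·0.496^5·0.504^5 = 0.246015
  k=6: C(10,6)·0.496^6·0.504^4 = 0.201758
Total = 0.656093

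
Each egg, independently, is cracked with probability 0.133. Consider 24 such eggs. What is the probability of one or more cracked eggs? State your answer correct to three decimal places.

P(at least one) = 1 − P(none) = 1 − (1 − 0.133)^24
= 1 − 0.03254 = 0.96746

0.967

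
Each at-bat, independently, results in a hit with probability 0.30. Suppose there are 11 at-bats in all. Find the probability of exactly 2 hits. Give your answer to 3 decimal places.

X ~ Binomial(n=11, p=0.30).
P(X=2) = C(11,2) · p^2 · (1−p)^9
= 55 · 0.09 · 0.040354 = 0.19975

0.200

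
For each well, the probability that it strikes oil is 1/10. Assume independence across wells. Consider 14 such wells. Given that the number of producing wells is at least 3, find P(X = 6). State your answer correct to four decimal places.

0.0082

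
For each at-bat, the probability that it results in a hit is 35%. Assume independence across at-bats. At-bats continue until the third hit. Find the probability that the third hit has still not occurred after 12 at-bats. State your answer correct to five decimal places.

0.15129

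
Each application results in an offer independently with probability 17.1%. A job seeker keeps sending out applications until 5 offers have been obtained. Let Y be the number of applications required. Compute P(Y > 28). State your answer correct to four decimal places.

0.4649

Needing more than 28 applications ⇔ fewer than 5 successes in the first 28. With X ~ Binomial(28, 0.171), P(Y > 28) = P(X ≤ 4).
  k=0: C(28,0)·0.171^0·0.829^28 = 0.005242
  k=1: C(28,1)·0.171^1·0.829^27 = 0.030278
  k=2: C(28,2)·0.171^2·0.829^26 = 0.084314
  k=3: C(28,3)·0.171^3·0.829^25 = 0.150729
  k=4: C(28,4)·0.171^4·0.829^24 = 0.194320
P(X ≤ 4) = 0.464883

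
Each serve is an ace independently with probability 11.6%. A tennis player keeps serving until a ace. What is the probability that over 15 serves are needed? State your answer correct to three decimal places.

0.157

Y = number of serves to the first success; geometric, p = 0.116.
P(Y > 15) = P(first 15 all fail) = (1−p)^15 = 0.15732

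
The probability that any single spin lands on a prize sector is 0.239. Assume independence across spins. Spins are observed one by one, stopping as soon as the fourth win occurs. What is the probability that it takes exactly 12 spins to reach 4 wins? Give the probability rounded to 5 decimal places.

0.06056

Y = trial on which the fourth success occurs; negative binomial, r=4, p=0.239.
P(Y=12) = C(11,3) · p^4 · (1−p)^8
= 165 · 0.0032628 · 0.11248 = 0.0605554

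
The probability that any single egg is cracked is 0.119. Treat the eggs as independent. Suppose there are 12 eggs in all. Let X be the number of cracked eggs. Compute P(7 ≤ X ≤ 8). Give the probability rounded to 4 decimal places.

X ~ Binomial(12, 0.119); P(7 ≤ X ≤ 8) = Σ C(12,k) p^k (1−p)^(12−k) over k:
  k=7: C(12,7)·0.119^7·0.881^5 = 0.000142
  k=8: C(12,8)·0.119^8·0.881^4 = 0.000012
Total = 0.000154

0.0002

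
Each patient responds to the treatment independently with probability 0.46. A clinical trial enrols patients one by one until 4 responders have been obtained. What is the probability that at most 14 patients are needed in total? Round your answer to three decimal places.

Finishing within 14 patients ⇔ at least 4 successes in the first 14. With X ~ Binomial(14, 0.46), P(Y ≤ 14) = 1 − P(X ≤ 3).
  k=0: C(14,0)·0.46^0·0.54^14 = 0.00018
  k=1: C(14,1)·0.46^1·0.54^13 = 0.00214
  k=2: C(14,2)·0.46^2·0.54^12 = 0.01184
  k=3: C(14,3)·0.46^3·0.54^11 = 0.04034
1 − 0.05449 = 0.94551

0.946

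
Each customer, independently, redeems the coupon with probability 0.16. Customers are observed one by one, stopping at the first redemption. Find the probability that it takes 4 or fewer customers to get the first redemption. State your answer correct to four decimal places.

Y = number of customers to the first success; geometric, p = 0.16.
P(Y ≤ 4) = 1 − (1−p)^4 = 1 − 0.497871 = 0.502129

0.5021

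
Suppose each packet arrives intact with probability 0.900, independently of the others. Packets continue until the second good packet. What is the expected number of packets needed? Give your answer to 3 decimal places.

Y = total packets until the second success; negative binomial with r=2, p=0.90.
E[Y] = r / p = 2 / 0.90 = 2.22222

2.222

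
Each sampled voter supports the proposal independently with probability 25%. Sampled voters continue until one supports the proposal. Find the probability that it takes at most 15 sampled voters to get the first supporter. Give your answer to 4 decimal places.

Y = number of sampled voters to the first success; geometric, p = 0.25.
P(Y ≤ 15) = 1 − (1−p)^15 = 1 − 0.013363 = 0.986637

0.9866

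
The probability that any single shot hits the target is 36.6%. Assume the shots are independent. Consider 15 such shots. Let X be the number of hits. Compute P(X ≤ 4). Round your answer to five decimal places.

0.30502

X ~ Binomial(15, 0.366); P(X ≤ 4) = Σ C(15,k) p^k (1−p)^(15−k) over k:
  k=0: C(15,0)·0.366^0·0.634^15 = 0.0010748
  k=1: C(15,1)·0.366^1·0.634^14 = 0.0093073
  k=2: C(15,2)·0.366^2·0.634^13 = 0.0376107
  k=3: C(15,3)·0.366^3·0.634^12 = 0.0940862
  k=4: C(15,4)·0.366^4·0.634^11 = 0.1629442
Total = 0.3050232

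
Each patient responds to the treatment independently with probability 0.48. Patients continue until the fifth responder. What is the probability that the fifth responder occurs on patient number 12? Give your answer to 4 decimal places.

0.0864

Y = trial on which the fifth success occurs; negative binomial, r=5, p=0.48.
P(Y=12) = C(11,4) · p^5 · (1−p)^7
= 330 · 0.02548 · 0.010281 = 0.086446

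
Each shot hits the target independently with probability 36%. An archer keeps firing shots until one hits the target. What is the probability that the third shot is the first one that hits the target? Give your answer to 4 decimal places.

Geometric (trials to first success), p = 0.36.
P(Y = 3) = (1−p)^2 · p = 0.4096 · 0.36 = 0.147456

0.1475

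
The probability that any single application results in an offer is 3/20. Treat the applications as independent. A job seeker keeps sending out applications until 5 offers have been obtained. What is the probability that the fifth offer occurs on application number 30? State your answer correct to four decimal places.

Y = trial on which the fifth success occurs; negative binomial, r=5, p=0.15.
P(Y=30) = C(29,4) · p^5 · (1−p)^25
= 23751 · 7.5937e-05 · 0.017198 = 0.031018

0.0310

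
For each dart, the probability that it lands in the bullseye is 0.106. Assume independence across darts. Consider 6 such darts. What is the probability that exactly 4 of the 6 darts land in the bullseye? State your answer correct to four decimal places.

X ~ Binomial(n=6, p=0.106).
P(X=4) = C(6,4) · p^4 · (1−p)^2
= 15 · 0.00012625 · 0.79924 = 0.001514

0.0015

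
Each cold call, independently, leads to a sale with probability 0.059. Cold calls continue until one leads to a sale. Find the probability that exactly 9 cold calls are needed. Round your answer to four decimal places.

0.0363

Geometric (trials to first success), p = 0.059.
P(Y = 9) = (1−p)^8 · p = 0.61478 · 0.059 = 0.036272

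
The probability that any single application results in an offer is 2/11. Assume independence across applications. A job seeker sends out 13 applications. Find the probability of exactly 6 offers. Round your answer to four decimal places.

X ~ Binomial(n=13, p=0.181818).
P(X=6) = C(13,6) · p^6 · (1−p)^7
= 1716 · 3.6126e-05 · 0.24544 = 0.015216

0.0152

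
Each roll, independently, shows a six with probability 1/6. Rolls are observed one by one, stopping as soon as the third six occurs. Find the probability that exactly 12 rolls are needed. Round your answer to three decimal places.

0.049

Y = trial on which the third success occurs; negative binomial, r=3, p=0.166667.
P(Y=12) = C(11,2) · p^3 · (1−p)^9
= 55 · 0.0046296 · 0.19381 = 0.04935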